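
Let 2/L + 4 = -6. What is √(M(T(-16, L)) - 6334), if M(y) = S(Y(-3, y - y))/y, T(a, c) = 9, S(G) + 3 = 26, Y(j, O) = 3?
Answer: I*√56983/3 ≈ 79.57*I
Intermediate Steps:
L = -⅕ (L = 2/(-4 - 6) = 2/(-10) = 2*(-⅒) = -⅕ ≈ -0.20000)
S(G) = 23 (S(G) = -3 + 26 = 23)
M(y) = 23/y
√(M(T(-16, L)) - 6334) = √(23/9 - 6334) = √(-56983/9) = I*√56983/3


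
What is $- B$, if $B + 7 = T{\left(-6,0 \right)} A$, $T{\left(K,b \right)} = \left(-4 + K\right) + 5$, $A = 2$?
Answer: $17$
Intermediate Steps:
$T{\left(K,b \right)} = 1 + K$
$B = -17$ ($B = -7 + \left(1 - 6\right) 2 = -7 - 10 = -17$)
$- B = \left(-1\right) \left(-17\right) = 17$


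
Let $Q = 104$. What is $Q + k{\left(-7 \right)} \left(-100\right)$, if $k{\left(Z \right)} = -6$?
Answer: $704$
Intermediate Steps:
$Q + k{\left(-7 \right)} \left(-100\right) = 104 - -600 = 104 + 600 = 704$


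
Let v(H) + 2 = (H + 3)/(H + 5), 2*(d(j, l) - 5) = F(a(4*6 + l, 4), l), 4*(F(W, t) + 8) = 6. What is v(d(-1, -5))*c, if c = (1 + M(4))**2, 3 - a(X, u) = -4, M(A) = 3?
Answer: -560/27 ≈ -20.741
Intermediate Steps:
a(X, u) = 7 (a(X, u) = 3 - 1*(-4) = 3 + 4 = 7)
c = 16 (c = (1 + 3)**2 = 4**2 = 16)
F(W, t) = -13/2 (F(W, t) = -8 + (1/4)*6 = -8 + 3/2 = -13/2)
d(j, l) = 7/4 (d(j, l) = 5 + (1/2)*(-13/2) = 5 - 13/4 = 7/4)
v(H) = -2 + (3 + H)/(5 + H) (v(H) = -2 + (H + 3)/(H + 5) = -2 + (3 + H)/(5 + H))
v(d(-1, -5))*c = ((-7 - 1*7/4)/(5 + 7/4))*16 = ((-7 - 7/4)/(27/4))*16 = ((4/27)*(-35/4))*16 = -35/27*16 = -560/27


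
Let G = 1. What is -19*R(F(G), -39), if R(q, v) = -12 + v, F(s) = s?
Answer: 969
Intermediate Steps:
-19*R(F(G), -39) = -19*(-12 - 39) = -19*(-51) = 969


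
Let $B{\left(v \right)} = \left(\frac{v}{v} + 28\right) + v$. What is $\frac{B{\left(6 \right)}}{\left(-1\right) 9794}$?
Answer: $- \frac{35}{9794} \approx -0.0035736$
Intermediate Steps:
$B{\left(v \right)} = 29 + v$ ($B{\left(v \right)} = \left(1 + 28\right) + v = 29 + v$)
$\frac{B{\left(6 \right)}}{\left(-1\right) 9794} = \frac{29 + 6}{\left(-1\right) 9794} = \frac{35}{-9794} = 35 \left(- \frac{1}{9794}\right) = - \frac{35}{9794}$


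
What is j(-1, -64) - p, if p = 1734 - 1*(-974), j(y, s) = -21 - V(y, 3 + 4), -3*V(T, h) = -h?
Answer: -8194/3 ≈ -2731.3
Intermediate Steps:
V(T, h) = h/3 (V(T, h) = -(-1)*h/3 = h/3)
j(y, s) = -70/3 (j(y, s) = -21 - (3 + 4)/3 = -21 - 7/3 = -70/3)
p = 2708 (p = 1734 + 974 = 2708)
j(-1, -64) - p = -70/3 - 1*2708 = -70/3 - 2708 = -8194/3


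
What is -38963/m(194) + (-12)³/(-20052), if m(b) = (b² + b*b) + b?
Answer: -18080023/42034562 ≈ -0.43012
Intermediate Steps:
m(b) = b + 2*b² (m(b) = (b² + b²) + b = 2*b² + b = b + 2*b²)
-38963/m(194) + (-12)³/(-20052) = -38963*1/(194*(1 + 2*194)) + (-12)³/(-20052) = -38963*1/(194*(1 + 388)) - 1728*(-1/20052) = -38963/(194*389) + 48/557 = -38963/75466 + 48/557 = -18080023/42034562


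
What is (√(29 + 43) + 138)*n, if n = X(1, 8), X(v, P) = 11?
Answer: 1518 + 66*√2 ≈ 1611.3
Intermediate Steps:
n = 11
(√(29 + 43) + 138)*n = (√(29 + 43) + 138)*11 = (√72 + 138)*11 = (6*√2 + 138)*11 = (138 + 6*√2)*11 = 1518 + 66*√2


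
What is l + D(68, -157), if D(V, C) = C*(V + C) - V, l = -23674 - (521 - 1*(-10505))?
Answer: -20795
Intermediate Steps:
l = -34700 (l = -23674 - (521 + 10505) = -23674 - 1*11026 = -23674 - 11026 = -34700)
D(V, C) = -V + C*(C + V) (D(V, C) = C*(C + V) - V = -V + C*(C + V))
l + D(68, -157) = -34700 + ((-157)² - 1*68 - 157*68) = -34700 + (24649 - 68 - 10676) = -34700 + 13905 = -20795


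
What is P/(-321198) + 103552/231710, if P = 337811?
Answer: -1656979/2739630 ≈ -0.60482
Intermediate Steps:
P/(-321198) + 103552/231710 = 337811/(-321198) + 103552/231710 = 337811*(-1/321198) + 103552*(1/231710) = -337811/321198 + 51776/115855 = -1656979/2739630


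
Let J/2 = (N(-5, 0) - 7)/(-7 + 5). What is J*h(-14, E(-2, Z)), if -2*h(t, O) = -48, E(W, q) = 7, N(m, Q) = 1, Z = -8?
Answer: 144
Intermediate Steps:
h(t, O) = 24 (h(t, O) = -½*(-48) = 24)
J = 6 (J = 2*((1 - 7)/(-7 + 5)) = 2*(-6/(-2)) = 2*(-6*(-½)) = 2*3 = 6)
J*h(-14, E(-2, Z)) = 6*24 = 144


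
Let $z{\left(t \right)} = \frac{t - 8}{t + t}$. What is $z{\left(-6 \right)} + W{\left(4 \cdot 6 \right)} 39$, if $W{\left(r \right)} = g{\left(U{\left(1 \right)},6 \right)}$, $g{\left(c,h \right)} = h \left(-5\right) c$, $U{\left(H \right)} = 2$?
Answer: $- \frac{14033}{6} \approx -2338.8$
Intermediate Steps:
$z{\left(t \right)} = \frac{-8 + t}{2 t}$
$g{\left(c,h \right)} = - 5 c h$ ($g{\left(c,h \right)} = - 5 h c = - 5 c h$)
$W{\left(r \right)} = -60$ ($W{\left(r \right)} = \left(-5\right) 2 \cdot 6 = -60$)
$z{\left(-6 \right)} + W{\left(4 \cdot 6 \right)} 39 = \frac{-8 - 6}{2 \left(-6\right)} - 2340 = \frac{1}{2} \left(- \frac{1}{6}\right) \left(-14\right) - 2340 = \frac{7}{6} - 2340 = - \frac{14033}{6}$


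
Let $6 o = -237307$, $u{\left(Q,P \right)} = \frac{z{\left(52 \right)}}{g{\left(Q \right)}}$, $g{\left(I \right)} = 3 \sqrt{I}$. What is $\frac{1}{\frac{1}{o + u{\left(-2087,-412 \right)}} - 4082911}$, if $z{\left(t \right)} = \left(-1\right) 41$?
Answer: $- \frac{159952932162812704937}{653073586213845986554522449} + \frac{164 i \sqrt{2087}}{653073586213845986554522449} \approx -2.4492 \cdot 10^{-7} + 1.1472 \cdot 10^{-23} i$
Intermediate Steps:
$z{\left(t \right)} = -41$
$u{\left(Q,P \right)} = - \frac{41}{3 \sqrt{Q}}$
$o = - \frac{237307}{6}$ ($o = \frac{1}{6} \left(-237307\right) = - \frac{237307}{6} \approx -39551.0$)
$\frac{1}{\frac{1}{o + u{\left(-2087,-412 \right)}} - 4082911} = \frac{1}{\frac{1}{- \frac{237307}{6} - \frac{41}{3 i \sqrt{2087}}} - 4082911} = \frac{1}{\frac{1}{- \frac{237307}{6} - \frac{41 \left(- \frac{i \sqrt{2087}}{2087}\right)}{3}} - 4082911} = \frac{1}{\frac{1}{- \frac{237307}{6} + \frac{41 i \sqrt{2087}}{6261}} - 4082911} = \frac{1}{-4082911 + \frac{1}{- \frac{237307}{6} + \frac{41 i \sqrt{2087}}{6261}}}$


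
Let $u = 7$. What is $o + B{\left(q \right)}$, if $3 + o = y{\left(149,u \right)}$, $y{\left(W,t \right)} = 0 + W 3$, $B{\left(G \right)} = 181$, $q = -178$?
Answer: $625$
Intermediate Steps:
$y{\left(W,t \right)} = 3 W$ ($y{\left(W,t \right)} = 0 + 3 W = 3 W$)
$o = 444$ ($o = -3 + 3 \cdot 149 = -3 + 447 = 444$)
$o + B{\left(q \right)} = 444 + 181 = 625$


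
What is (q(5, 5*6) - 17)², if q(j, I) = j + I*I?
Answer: 788544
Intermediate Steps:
q(j, I) = j + I²
(q(5, 5*6) - 17)² = ((5 + (5*6)²) - 17)² = ((5 + 30²) - 17)² = ((5 + 900) - 17)² = (905 - 17)² = 888² = 788544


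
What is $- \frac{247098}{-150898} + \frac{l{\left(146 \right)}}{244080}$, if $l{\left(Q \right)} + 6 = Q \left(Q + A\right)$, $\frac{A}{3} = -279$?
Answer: $\frac{5635909853}{4603897980} \approx 1.2242$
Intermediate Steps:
$A = -837$ ($A = 3 \left(-279\right) = -837$)
$l{\left(Q \right)} = -6 + Q \left(-837 + Q\right)$ ($l{\left(Q \right)} = -6 + Q \left(Q - 837\right) = -6 + Q \left(-837 + Q\right)$)
$- \frac{247098}{-150898} + \frac{l{\left(146 \right)}}{244080} = - \frac{247098}{-150898} + \frac{-6 + 146^{2} - 122202}{244080} = \left(-247098\right) \left(- \frac{1}{150898}\right) + \left(-6 + 21316 - 122202\right) \frac{1}{244080} = \frac{123549}{75449} - \frac{25223}{61020} = \frac{5635909853}{4603897980}$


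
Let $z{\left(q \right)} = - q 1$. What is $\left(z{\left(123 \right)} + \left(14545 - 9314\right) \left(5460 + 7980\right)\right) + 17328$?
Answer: $70321845$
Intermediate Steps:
$z{\left(q \right)} = - q$
$\left(z{\left(123 \right)} + \left(14545 - 9314\right) \left(5460 + 7980\right)\right) + 17328 = \left(\left(-1\right) 123 + \left(14545 - 9314\right) \left(5460 + 7980\right)\right) + 17328 = \left(-123 + 5231 \cdot 13440\right) + 17328 = \left(-123 + 70304640\right) + 17328 = 70304517 + 17328 = 70321845$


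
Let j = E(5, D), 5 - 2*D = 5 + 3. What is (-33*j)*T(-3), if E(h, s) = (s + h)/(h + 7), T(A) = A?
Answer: 231/8 ≈ 28.875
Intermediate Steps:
D = -3/2 (D = 5/2 - (5 + 3)/2 = 5/2 - 1/2*8 = 5/2 - 4 = -3/2 ≈ -1.5000)
E(h, s) = (h + s)/(7 + h)
j = 7/24 (j = (5 - 3/2)/(7 + 5) = (7/2)/12 = (1/12)*(7/2) = 7/24 ≈ 0.29167)
(-33*j)*T(-3) = -33*7/24*(-3) = -77/8*(-3) = 231/8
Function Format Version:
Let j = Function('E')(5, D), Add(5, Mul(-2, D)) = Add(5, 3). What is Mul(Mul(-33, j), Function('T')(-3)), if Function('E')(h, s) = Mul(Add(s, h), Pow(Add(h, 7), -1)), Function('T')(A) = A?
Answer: Rational(231, 8) ≈ 28.875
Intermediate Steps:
D = Rational(-3, 2) (D = Add(Rational(5, 2), Mul(Rational(-1, 2), Add(5, 3))) = Add(Rational(5, 2), Mul(Rational(-1, 2), 8)) = Add(Rational(5, 2), -4) = Rational(-3, 2) ≈ -1.5000)
Function('E')(h, s) = Mul(Pow(Add(7, h), -1), Add(h, s)) (Function('E')(h, s) = Mul(Add(h, s), Pow(Add(7, h), -1)) = Mul(Pow(Add(7, h), -1), Add(h, s)))
j = Rational(7, 24) (j = Mul(Pow(Add(7, 5), -1), Add(5, Rational(-3, 2))) = Mul(Pow(12, -1), Rational(7, 2)) = Mul(Rational(1, 12), Rational(7, 2)) = Rational(7, 24) ≈ 0.29167)
Mul(Mul(-33, j), Function('T')(-3)) = Mul(Mul(-33, Rational(7, 24)), -3) = Mul(Rational(-77, 8), -3) = Rational(231, 8)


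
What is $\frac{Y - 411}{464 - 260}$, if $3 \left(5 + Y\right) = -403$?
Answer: $- \frac{1651}{612} \approx -2.6977$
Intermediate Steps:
$Y = - \frac{418}{3}$ ($Y = -5 + \frac{1}{3} \left(-403\right) = -5 - \frac{403}{3} = - \frac{418}{3} \approx -139.33$)
$\frac{Y - 411}{464 - 260} = \frac{- \frac{418}{3} - 411}{464 - 260} = - \frac{1651}{3 \cdot 204} = \left(- \frac{1651}{3}\right) \frac{1}{204} = - \frac{1651}{612}$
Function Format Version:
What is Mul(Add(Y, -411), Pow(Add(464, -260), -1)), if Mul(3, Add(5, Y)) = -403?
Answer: Rational(-1651, 612) ≈ -2.6977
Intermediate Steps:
Y = Rational(-418, 3) (Y = Add(-5, Mul(Rational(1, 3), -403)) = Add(-5, Rational(-403, 3)) = Rational(-418, 3) ≈ -139.33)
Mul(Add(Y, -411), Pow(Add(464, -260), -1)) = Mul(Add(Rational(-418, 3), -411), Pow(Add(464, -260), -1)) = Mul(Rational(-1651, 3), Pow(204, -1)) = Mul(Rational(-1651, 3), Rational(1, 204)) = Rational(-1651, 612)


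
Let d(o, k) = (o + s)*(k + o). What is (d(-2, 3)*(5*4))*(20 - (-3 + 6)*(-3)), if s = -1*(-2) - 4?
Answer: -2320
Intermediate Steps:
s = -2 (s = 2 - 4 = -2)
d(o, k) = (-2 + o)*(k + o) (d(o, k) = (o - 2)*(k + o) = (-2 + o)*(k + o))
(d(-2, 3)*(5*4))*(20 - (-3 + 6)*(-3)) = (((-2)**2 - 2*3 - 2*(-2) + 3*(-2))*(5*4))*(20 - (-3 + 6)*(-3)) = ((4 - 6 + 4 - 6)*20)*(20 - 3*(-3)) = (-4*20)*(20 - 1*(-9)) = -80*(20 + 9) = -80*29 = -2320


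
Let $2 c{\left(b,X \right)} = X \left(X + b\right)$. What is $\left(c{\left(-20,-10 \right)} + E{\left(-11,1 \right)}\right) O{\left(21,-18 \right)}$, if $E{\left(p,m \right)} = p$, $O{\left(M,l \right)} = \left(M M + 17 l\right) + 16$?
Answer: $20989$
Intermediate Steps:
$O{\left(M,l \right)} = 16 + M^{2} + 17 l$ ($O{\left(M,l \right)} = \left(M^{2} + 17 l\right) + 16 = 16 + M^{2} + 17 l$)
$c{\left(b,X \right)} = \frac{X \left(X + b\right)}{2}$
$\left(c{\left(-20,-10 \right)} + E{\left(-11,1 \right)}\right) O{\left(21,-18 \right)} = \left(\frac{1}{2} \left(-10\right) \left(-10 - 20\right) - 11\right) \left(16 + 21^{2} + 17 \left(-18\right)\right) = \left(\frac{1}{2} \left(-10\right) \left(-30\right) - 11\right) \left(16 + 441 - 306\right) = \left(150 - 11\right) 151 = 139 \cdot 151 = 20989$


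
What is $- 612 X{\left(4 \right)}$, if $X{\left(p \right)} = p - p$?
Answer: $0$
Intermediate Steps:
$X{\left(p \right)} = 0$
$- 612 X{\left(4 \right)} = \left(-612\right) 0 = 0$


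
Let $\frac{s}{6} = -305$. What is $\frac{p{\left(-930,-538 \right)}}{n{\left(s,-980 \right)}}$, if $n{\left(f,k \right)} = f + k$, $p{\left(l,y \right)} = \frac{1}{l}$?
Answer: $\frac{1}{2613300} \approx 3.8266 \cdot 10^{-7}$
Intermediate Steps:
$s = -1830$ ($s = 6 \left(-305\right) = -1830$)
$\frac{p{\left(-930,-538 \right)}}{n{\left(s,-980 \right)}} = \frac{1}{\left(-930\right) \left(-1830 - 980\right)} = - \frac{1}{930 \left(-2810\right)} = \left(- \frac{1}{930}\right) \left(- \frac{1}{2810}\right) = \frac{1}{2613300}$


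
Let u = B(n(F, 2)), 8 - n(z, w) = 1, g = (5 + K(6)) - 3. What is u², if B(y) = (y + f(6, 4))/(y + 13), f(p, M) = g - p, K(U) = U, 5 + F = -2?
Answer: 81/400 ≈ 0.20250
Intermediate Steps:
F = -7 (F = -5 - 2 = -7)
g = 8 (g = (5 + 6) - 3 = 11 - 3 = 8)
n(z, w) = 7 (n(z, w) = 8 - 1*1 = 8 - 1 = 7)
f(p, M) = 8 - p
B(y) = (2 + y)/(13 + y) (B(y) = (y + (8 - 1*6))/(y + 13) = (y + (8 - 6))/(13 + y) = (y + 2)/(13 + y) = (2 + y)/(13 + y))
u = 9/20 (u = (2 + 7)/(13 + 7) = 9/20 ≈ 0.45000)
u² = (9/20)² = 81/400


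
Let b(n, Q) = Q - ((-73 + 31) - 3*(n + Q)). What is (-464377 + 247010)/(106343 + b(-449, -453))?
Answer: -217367/103226 ≈ -2.1057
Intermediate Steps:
b(n, Q) = 42 + 3*n + 4*Q (b(n, Q) = Q - (-42 - 3*(Q + n)) = Q - (-42 + (-3*Q - 3*n)) = Q - (-42 - 3*Q - 3*n) = Q + (42 + 3*Q + 3*n) = 42 + 3*n + 4*Q)
(-464377 + 247010)/(106343 + b(-449, -453)) = (-464377 + 247010)/(106343 + (42 + 3*(-449) + 4*(-453))) = -217367/(106343 + (42 - 1347 - 1812)) = -217367/(106343 - 3117) = -217367/103226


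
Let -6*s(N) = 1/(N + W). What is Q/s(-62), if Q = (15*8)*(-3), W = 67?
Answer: 10800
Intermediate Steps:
s(N) = -1/(6*(67 + N)) (s(N) = -1/(6*(N + 67)) = -1/(6*(67 + N)))
Q = -360 (Q = 120*(-3) = -360)
Q/s(-62) = -360/((-1/(402 + 6*(-62)))) = -360/((-1/(402 - 372))) = -360/((-1/30)) = -360/((-1*1/30)) = -360/(-1/30) = -360*(-30) = 10800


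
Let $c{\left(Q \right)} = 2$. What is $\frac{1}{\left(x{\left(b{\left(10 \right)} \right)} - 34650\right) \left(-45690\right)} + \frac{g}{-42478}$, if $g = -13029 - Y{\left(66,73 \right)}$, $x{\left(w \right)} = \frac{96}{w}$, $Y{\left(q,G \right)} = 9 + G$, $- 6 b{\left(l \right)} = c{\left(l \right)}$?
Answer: $\frac{10464657556949}{33904181435580} \approx 0.30865$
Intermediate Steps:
$b{\left(l \right)} = - \frac{1}{3}$ ($b{\left(l \right)} = \left(- \frac{1}{6}\right) 2 = - \frac{1}{3}$)
$g = -13111$ ($g = -13029 - \left(9 + 73\right) = -13029 - 82 = -13111$)
$\frac{1}{\left(x{\left(b{\left(10 \right)} \right)} - 34650\right) \left(-45690\right)} + \frac{g}{-42478} = \frac{1}{\left(\frac{96}{- \frac{1}{3}} - 34650\right) \left(-45690\right)} - \frac{13111}{-42478} = \frac{1}{96 \left(-3\right) - 34650} \left(- \frac{1}{45690}\right) - - \frac{13111}{42478} = \frac{1}{-288 - 34650} \left(- \frac{1}{45690}\right) + \frac{13111}{42478} = \frac{1}{-34938} \left(- \frac{1}{45690}\right) + \frac{13111}{42478} = \left(- \frac{1}{34938}\right) \left(- \frac{1}{45690}\right) + \frac{13111}{42478} = \frac{1}{1596317220} + \frac{13111}{42478} = \frac{10464657556949}{33904181435580}$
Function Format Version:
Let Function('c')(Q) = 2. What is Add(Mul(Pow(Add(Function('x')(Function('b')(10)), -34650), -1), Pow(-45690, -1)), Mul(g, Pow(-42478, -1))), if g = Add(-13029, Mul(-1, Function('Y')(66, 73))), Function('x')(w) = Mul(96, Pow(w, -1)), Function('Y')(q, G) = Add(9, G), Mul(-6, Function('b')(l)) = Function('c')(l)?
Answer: Rational(10464657556949, 33904181435580) ≈ 0.30865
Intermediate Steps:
Function('b')(l) = Rational(-1, 3) (Function('b')(l) = Mul(Rational(-1, 6), 2) = Rational(-1, 3))
g = -13111 (g = Add(-13029, Mul(-1, Add(9, 73))) = Add(-13029, Mul(-1, 82)) = Add(-13029, -82) = -13111)
Add(Mul(Pow(Add(Function('x')(Function('b')(10)), -34650), -1), Pow(-45690, -1)), Mul(g, Pow(-42478, -1))) = Add(Mul(Pow(Add(Mul(96, Pow(Rational(-1, 3), -1)), -34650), -1), Pow(-45690, -1)), Mul(-13111, Pow(-42478, -1))) = Add(Mul(Pow(Add(Mul(96, -3), -34650), -1), Rational(-1, 45690)), Mul(-13111, Rational(-1, 42478))) = Add(Mul(Pow(Add(-288, -34650), -1), Rational(-1, 45690)), Rational(13111, 42478)) = Add(Mul(Pow(-34938, -1), Rational(-1, 45690)), Rational(13111, 42478)) = Add(Mul(Rational(-1, 34938), Rational(-1, 45690)), Rational(13111, 42478)) = Add(Rational(1, 1596317220), Rational(13111, 42478)) = Rational(10464657556949, 33904181435580)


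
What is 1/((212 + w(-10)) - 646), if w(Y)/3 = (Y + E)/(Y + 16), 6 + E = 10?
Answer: -1/437 ≈ -0.0022883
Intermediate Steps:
E = 4 (E = -6 + 10 = 4)
w(Y) = 3*(4 + Y)/(16 + Y) (w(Y) = 3*((Y + 4)/(Y + 16)) = 3*((4 + Y)/(16 + Y)) = 3*(4 + Y)/(16 + Y))
1/((212 + w(-10)) - 646) = 1/((212 + 3*(4 - 10)/(16 - 10)) - 646) = 1/((212 + 3*(-6)/6) - 646) = 1/((212 + 3*(⅙)*(-6)) - 646) = 1/((212 - 3) - 646) = 1/(209 - 646) = 1/(-437) = -1/437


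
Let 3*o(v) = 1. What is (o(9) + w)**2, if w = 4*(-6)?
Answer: 5041/9 ≈ 560.11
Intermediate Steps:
o(v) = 1/3 (o(v) = (1/3)*1 = 1/3)
w = -24
(o(9) + w)**2 = (1/3 - 24)**2 = (-71/3)**2 = 5041/9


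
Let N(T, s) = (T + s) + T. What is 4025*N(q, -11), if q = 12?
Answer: 52325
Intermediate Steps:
N(T, s) = s + 2*T
4025*N(q, -11) = 4025*(-11 + 2*12) = 4025*(-11 + 24) = 4025*13 = 52325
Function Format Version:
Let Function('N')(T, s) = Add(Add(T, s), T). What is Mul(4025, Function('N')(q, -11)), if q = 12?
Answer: 52325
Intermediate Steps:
Function('N')(T, s) = Add(s, Mul(2, T))
Mul(4025, Function('N')(q, -11)) = Mul(4025, Add(-11, Mul(2, 12))) = Mul(4025, Add(-11, 24)) = Mul(4025, 13) = 52325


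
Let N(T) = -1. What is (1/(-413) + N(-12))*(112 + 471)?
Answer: -241362/413 ≈ -584.41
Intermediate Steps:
(1/(-413) + N(-12))*(112 + 471) = (1/(-413) - 1)*(112 + 471) = (-1/413 - 1)*583 = -414/413*583 = -241362/413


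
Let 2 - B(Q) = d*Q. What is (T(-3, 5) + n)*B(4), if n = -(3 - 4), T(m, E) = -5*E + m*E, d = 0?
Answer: -78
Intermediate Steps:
T(m, E) = -5*E + E*m
n = 1 (n = -1*(-1) = 1)
B(Q) = 2 (B(Q) = 2 - 0*Q = 2 - 1*0 = 2 + 0 = 2)
(T(-3, 5) + n)*B(4) = (5*(-5 - 3) + 1)*2 = (5*(-8) + 1)*2 = (-40 + 1)*2 = -39*2 = -78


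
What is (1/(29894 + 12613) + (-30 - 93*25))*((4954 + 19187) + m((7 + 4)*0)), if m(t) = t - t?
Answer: -805536759248/14169 ≈ -5.6852e+7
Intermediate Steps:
m(t) = 0
(1/(29894 + 12613) + (-30 - 93*25))*((4954 + 19187) + m((7 + 4)*0)) = (1/(29894 + 12613) + (-30 - 93*25))*((4954 + 19187) + 0) = (1/42507 + (-30 - 2325))*(24141 + 0) = (1/42507 - 2355)*24141 = -100103984/42507*24141 = -805536759248/14169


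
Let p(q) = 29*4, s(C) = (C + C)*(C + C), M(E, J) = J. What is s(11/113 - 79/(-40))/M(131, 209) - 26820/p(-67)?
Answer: -376577118001/1629324400 ≈ -231.12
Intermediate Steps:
s(C) = 4*C² (s(C) = (2*C)*(2*C) = 4*C²)
p(q) = 116
s(11/113 - 79/(-40))/M(131, 209) - 26820/p(-67) = (4*(11/113 - 79/(-40))²)/209 - 26820/116 = (4*(11*(1/113) - 79*(-1/40))²)*(1/209) - 26820*1/116 = (4*(11/113 + 79/40)²)*(1/209) - 6705/29 = (4*(9367/4520)²)*(1/209) - 6705/29 = (4*(87740689/20430400))*(1/209) - 6705/29 = (87740689/5107600)*(1/209) - 6705/29 = 4617931/56183600 - 6705/29 = -376577118001/1629324400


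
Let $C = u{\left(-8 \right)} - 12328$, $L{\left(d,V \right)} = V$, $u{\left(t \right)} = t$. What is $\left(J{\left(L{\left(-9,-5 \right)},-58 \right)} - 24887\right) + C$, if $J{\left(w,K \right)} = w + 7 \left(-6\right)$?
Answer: $-37270$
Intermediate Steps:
$J{\left(w,K \right)} = -42 + w$ ($J{\left(w,K \right)} = w - 42 = -42 + w$)
$C = -12336$ ($C = -8 - 12328 = -12336$)
$\left(J{\left(L{\left(-9,-5 \right)},-58 \right)} - 24887\right) + C = \left(\left(-42 - 5\right) - 24887\right) - 12336 = \left(-47 - 24887\right) - 12336 = -24934 - 12336 = -37270$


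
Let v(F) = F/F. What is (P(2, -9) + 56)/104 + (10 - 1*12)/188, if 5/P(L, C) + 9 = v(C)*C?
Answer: 46205/87984 ≈ 0.52515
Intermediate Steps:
v(F) = 1
P(L, C) = 5/(-9 + C) (P(L, C) = 5/(-9 + 1*C) = 5/(-9 + C))
(P(2, -9) + 56)/104 + (10 - 1*12)/188 = (5/(-9 - 9) + 56)/104 + (10 - 1*12)/188 = (5/(-18) + 56)*(1/104) + (10 - 12)*(1/188) = (5*(-1/18) + 56)*(1/104) - 2*1/188 = (-5/18 + 56)*(1/104) - 1/94 = (1003/18)*(1/104) - 1/94 = 1003/1872 - 1/94 = 46205/87984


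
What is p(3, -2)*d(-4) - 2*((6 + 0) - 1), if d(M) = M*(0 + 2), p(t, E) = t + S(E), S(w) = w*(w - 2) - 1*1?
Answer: -90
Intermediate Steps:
S(w) = -1 + w*(-2 + w) (S(w) = w*(-2 + w) - 1 = -1 + w*(-2 + w))
p(t, E) = -1 + t + E² - 2*E (p(t, E) = t + (-1 + E² - 2*E) = -1 + t + E² - 2*E)
d(M) = 2*M (d(M) = M*2 = 2*M)
p(3, -2)*d(-4) - 2*((6 + 0) - 1) = (-1 + 3 + (-2)² - 2*(-2))*(2*(-4)) - 2*((6 + 0) - 1) = (-1 + 3 + 4 + 4)*(-8) - 2*(6 - 1) = 10*(-8) - 2*5 = -80 - 10 = -90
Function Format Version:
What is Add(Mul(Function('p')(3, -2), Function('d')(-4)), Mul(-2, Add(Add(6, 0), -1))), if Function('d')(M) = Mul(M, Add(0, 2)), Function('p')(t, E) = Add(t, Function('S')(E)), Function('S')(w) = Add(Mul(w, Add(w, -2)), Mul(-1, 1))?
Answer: -90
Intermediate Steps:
Function('S')(w) = Add(-1, Mul(w, Add(-2, w))) (Function('S')(w) = Add(Mul(w, Add(-2, w)), -1) = Add(-1, Mul(w, Add(-2, w))))
Function('p')(t, E) = Add(-1, t, Pow(E, 2), Mul(-2, E)) (Function('p')(t, E) = Add(t, Add(-1, Pow(E, 2), Mul(-2, E))) = Add(-1, t, Pow(E, 2), Mul(-2, E)))
Function('d')(M) = Mul(2, M) (Function('d')(M) = Mul(M, 2) = Mul(2, M))
Add(Mul(Function('p')(3, -2), Function('d')(-4)), Mul(-2, Add(Add(6, 0), -1))) = Add(Mul(Add(-1, 3, Pow(-2, 2), Mul(-2, -2)), Mul(2, -4)), Mul(-2, Add(Add(6, 0), -1))) = Add(Mul(Add(-1, 3, 4, 4), -8), Mul(-2, Add(6, -1))) = Add(Mul(10, -8), Mul(-2, 5)) = Add(-80, -10) = -90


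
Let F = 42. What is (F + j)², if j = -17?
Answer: 625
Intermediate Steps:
(F + j)² = (42 - 17)² = 25² = 625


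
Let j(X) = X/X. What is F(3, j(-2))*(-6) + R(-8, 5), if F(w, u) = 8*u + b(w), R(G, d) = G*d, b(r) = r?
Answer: -106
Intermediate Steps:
j(X) = 1
F(w, u) = w + 8*u (F(w, u) = 8*u + w = w + 8*u)
F(3, j(-2))*(-6) + R(-8, 5) = (3 + 8*1)*(-6) - 8*5 = (3 + 8)*(-6) - 40 = 11*(-6) - 40 = -66 - 40 = -106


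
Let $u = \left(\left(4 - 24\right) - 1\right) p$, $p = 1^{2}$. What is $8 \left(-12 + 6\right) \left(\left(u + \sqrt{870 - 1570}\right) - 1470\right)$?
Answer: $71568 - 480 i \sqrt{7} \approx 71568.0 - 1270.0 i$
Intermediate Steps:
$p = 1$
$u = -21$ ($u = \left(\left(4 - 24\right) - 1\right) 1 = \left(-20 - 1\right) 1 = \left(-21\right) 1 = -21$)
$8 \left(-12 + 6\right) \left(\left(u + \sqrt{870 - 1570}\right) - 1470\right) = 8 \left(-12 + 6\right) \left(\left(-21 + \sqrt{870 - 1570}\right) - 1470\right) = 8 \left(-6\right) \left(\left(-21 + \sqrt{-700}\right) - 1470\right) = - 48 \left(\left(-21 + 10 i \sqrt{7}\right) - 1470\right) = - 48 \left(-1491 + 10 i \sqrt{7}\right) = 71568 - 480 i \sqrt{7}$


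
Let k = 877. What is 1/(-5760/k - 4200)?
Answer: -877/3689160 ≈ -0.00023772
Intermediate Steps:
1/(-5760/k - 4200) = 1/(-5760/877 - 4200) = 1/(-3689160/877) = -877/3689160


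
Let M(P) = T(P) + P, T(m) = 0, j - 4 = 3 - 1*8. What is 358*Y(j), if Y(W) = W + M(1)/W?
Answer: -716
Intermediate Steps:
j = -1 (j = 4 + (3 - 1*8) = 4 + (3 - 8) = 4 - 5 = -1)
M(P) = P (M(P) = 0 + P = P)
Y(W) = W + 1/W
358*Y(j) = 358*(-1 + 1/(-1)) = 358*(-1 - 1) = 358*(-2) = -716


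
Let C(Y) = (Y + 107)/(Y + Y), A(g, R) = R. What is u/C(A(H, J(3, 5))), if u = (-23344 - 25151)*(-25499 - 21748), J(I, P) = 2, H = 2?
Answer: 9164973060/109 ≈ 8.4082e+7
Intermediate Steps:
C(Y) = (107 + Y)/(2*Y) (C(Y) = (107 + Y)/((2*Y)) = (107 + Y)*(1/(2*Y)) = (107 + Y)/(2*Y))
u = 2291243265 (u = -48495*(-47247) = 2291243265)
u/C(A(H, J(3, 5))) = 2291243265/(((½)*(107 + 2)/2)) = 2291243265/(((½)*(½)*109)) = 2291243265/(109/4) = 2291243265*(4/109) = 9164973060/109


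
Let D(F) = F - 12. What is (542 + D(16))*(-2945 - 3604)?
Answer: -3575754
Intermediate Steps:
D(F) = -12 + F
(542 + D(16))*(-2945 - 3604) = (542 + (-12 + 16))*(-2945 - 3604) = (542 + 4)*(-6549) = 546*(-6549) = -3575754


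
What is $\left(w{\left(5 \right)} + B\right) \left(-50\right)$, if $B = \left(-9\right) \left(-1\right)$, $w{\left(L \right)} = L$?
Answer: $-700$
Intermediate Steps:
$B = 9$
$\left(w{\left(5 \right)} + B\right) \left(-50\right) = \left(5 + 9\right) \left(-50\right) = 14 \left(-50\right) = -700$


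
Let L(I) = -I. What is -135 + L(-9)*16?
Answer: 9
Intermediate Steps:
-135 + L(-9)*16 = -135 - 1*(-9)*16 = -135 + 9*16 = -135 + 144 = 9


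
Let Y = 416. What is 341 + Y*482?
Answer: 200853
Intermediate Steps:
341 + Y*482 = 341 + 416*482 = 341 + 200512 = 200853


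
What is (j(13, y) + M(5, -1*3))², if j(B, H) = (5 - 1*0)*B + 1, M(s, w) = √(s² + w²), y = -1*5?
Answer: (66 + √34)² ≈ 5159.7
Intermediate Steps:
y = -5
j(B, H) = 1 + 5*B (j(B, H) = (5 + 0)*B + 1 = 5*B + 1 = 1 + 5*B)
(j(13, y) + M(5, -1*3))² = ((1 + 5*13) + √(5² + (-1*3)²))² = ((1 + 65) + √(25 + (-3)²))² = (66 + √(25 + 9))² = (66 + √34)²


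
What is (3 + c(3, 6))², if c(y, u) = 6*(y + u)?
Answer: 3249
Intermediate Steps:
c(y, u) = 6*u + 6*y (c(y, u) = 6*(u + y) = 6*u + 6*y)
(3 + c(3, 6))² = (3 + (6*6 + 6*3))² = (3 + (36 + 18))² = (3 + 54)² = 57² = 3249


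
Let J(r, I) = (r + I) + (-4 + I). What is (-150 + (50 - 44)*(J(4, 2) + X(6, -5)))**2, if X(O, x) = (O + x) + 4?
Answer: 9216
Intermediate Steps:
J(r, I) = -4 + r + 2*I (J(r, I) = (I + r) + (-4 + I) = -4 + r + 2*I)
X(O, x) = 4 + O + x
(-150 + (50 - 44)*(J(4, 2) + X(6, -5)))**2 = (-150 + (50 - 44)*((-4 + 4 + 2*2) + (4 + 6 - 5)))**2 = (-150 + 6*((-4 + 4 + 4) + 5))**2 = (-150 + 6*(4 + 5))**2 = (-150 + 6*9)**2 = (-150 + 54)**2 = (-96)**2 = 9216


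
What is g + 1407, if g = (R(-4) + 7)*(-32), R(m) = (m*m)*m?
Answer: 3231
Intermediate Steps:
R(m) = m³ (R(m) = m²*m = m³)
g = 1824 (g = ((-4)³ + 7)*(-32) = (-64 + 7)*(-32) = -57*(-32) = 1824)
g + 1407 = 1824 + 1407 = 3231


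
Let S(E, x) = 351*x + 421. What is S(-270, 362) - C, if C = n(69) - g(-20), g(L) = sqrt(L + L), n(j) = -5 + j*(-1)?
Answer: 127557 + 2*I*sqrt(10) ≈ 1.2756e+5 + 6.3246*I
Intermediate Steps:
n(j) = -5 - j
S(E, x) = 421 + 351*x
g(L) = sqrt(2)*sqrt(L) (g(L) = sqrt(2*L) = sqrt(2)*sqrt(L))
C = -74 - 2*I*sqrt(10) (C = (-5 - 1*69) - sqrt(2)*sqrt(-20) = (-5 - 69) - sqrt(2)*2*I*sqrt(5) = -74 - 2*I*sqrt(10) ≈ -74.0 - 6.3246*I)
S(-270, 362) - C = (421 + 351*362) - (-74 - 2*I*sqrt(10)) = (421 + 127062) + (74 + 2*I*sqrt(10)) = 127483 + (74 + 2*I*sqrt(10)) = 127557 + 2*I*sqrt(10)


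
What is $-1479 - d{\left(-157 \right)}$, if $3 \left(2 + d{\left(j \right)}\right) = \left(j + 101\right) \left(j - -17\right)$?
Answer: $- \frac{12271}{3} \approx -4090.3$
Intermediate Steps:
$d{\left(j \right)} = -2 + \frac{\left(17 + j\right) \left(101 + j\right)}{3}$ ($d{\left(j \right)} = -2 + \frac{\left(j + 101\right) \left(j - -17\right)}{3} = -2 + \frac{\left(101 + j\right) \left(j + \left(-52 + 69\right)\right)}{3} = -2 + \frac{\left(101 + j\right) \left(j + 17\right)}{3} = -2 + \frac{\left(101 + j\right) \left(17 + j\right)}{3} = -2 + \frac{\left(17 + j\right) \left(101 + j\right)}{3}$)
$-1479 - d{\left(-157 \right)} = -1479 - \left(\frac{1711}{3} + \frac{\left(-157\right)^{2}}{3} + \frac{118}{3} \left(-157\right)\right) = -1479 - \left(\frac{1711}{3} + \frac{1}{3} \cdot 24649 - \frac{18526}{3}\right) = -1479 - \left(\frac{1711}{3} + \frac{24649}{3} - \frac{18526}{3}\right) = -1479 - \frac{7834}{3} = - \frac{12271}{3}$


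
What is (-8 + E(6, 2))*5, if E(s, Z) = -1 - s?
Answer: -75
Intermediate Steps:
(-8 + E(6, 2))*5 = (-8 + (-1 - 1*6))*5 = (-8 + (-1 - 6))*5 = (-8 - 7)*5 = -15*5 = -75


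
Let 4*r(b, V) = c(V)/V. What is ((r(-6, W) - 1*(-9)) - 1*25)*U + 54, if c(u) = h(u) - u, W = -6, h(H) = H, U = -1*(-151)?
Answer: -2362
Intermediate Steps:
U = 151
c(u) = 0 (c(u) = u - u = 0)
r(b, V) = 0 (r(b, V) = (0/V)/4 = (1/4)*0 = 0)
((r(-6, W) - 1*(-9)) - 1*25)*U + 54 = ((0 - 1*(-9)) - 1*25)*151 + 54 = ((0 + 9) - 25)*151 + 54 = (9 - 25)*151 + 54 = -16*151 + 54 = -2416 + 54 = -2362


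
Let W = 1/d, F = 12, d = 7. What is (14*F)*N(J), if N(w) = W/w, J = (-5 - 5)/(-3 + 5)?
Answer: -24/5 ≈ -4.8000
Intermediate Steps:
J = -5 (J = -10/2 = -10*1/2 = -5)
W = 1/7 ≈ 0.14286
N(w) = 1/(7*w)
(14*F)*N(J) = (14*12)*((1/7)/(-5)) = 168*((1/7)*(-1/5)) = 168*(-1/35) = -24/5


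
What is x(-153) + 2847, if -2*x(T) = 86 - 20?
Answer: 2814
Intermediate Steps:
x(T) = -33 (x(T) = -(86 - 20)/2 = -½*66 = -33)
x(-153) + 2847 = -33 + 2847 = 2814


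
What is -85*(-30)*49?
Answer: 124950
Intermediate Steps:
-85*(-30)*49 = 2550*49 = 124950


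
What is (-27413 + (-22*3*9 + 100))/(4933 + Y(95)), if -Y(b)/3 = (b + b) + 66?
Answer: -27907/4165 ≈ -6.7004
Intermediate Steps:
Y(b) = -198 - 6*b (Y(b) = -3*((b + b) + 66) = -3*(2*b + 66) = -3*(66 + 2*b) = -198 - 6*b)
(-27413 + (-22*3*9 + 100))/(4933 + Y(95)) = (-27413 + (-22*3*9 + 100))/(4933 + (-198 - 6*95)) = (-27413 + (-66*9 + 100))/(4933 + (-198 - 570)) = (-27413 + (-594 + 100))/(4933 - 768) = (-27413 - 494)/4165 = -27907*1/4165 = -27907/4165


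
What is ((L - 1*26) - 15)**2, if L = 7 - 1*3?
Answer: 1369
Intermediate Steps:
L = 4 (L = 7 - 3 = 4)
((L - 1*26) - 15)**2 = ((4 - 1*26) - 15)**2 = ((4 - 26) - 15)**2 = (-22 - 15)**2 = (-37)**2 = 1369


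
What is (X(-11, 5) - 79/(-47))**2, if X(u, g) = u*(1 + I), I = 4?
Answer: 6280036/2209 ≈ 2842.9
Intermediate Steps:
X(u, g) = 5*u (X(u, g) = u*(1 + 4) = u*5 = 5*u)
(X(-11, 5) - 79/(-47))**2 = (5*(-11) - 79/(-47))**2 = (-55 - 79*(-1/47))**2 = (-55 + 79/47)**2 = (-2506/47)**2 = 6280036/2209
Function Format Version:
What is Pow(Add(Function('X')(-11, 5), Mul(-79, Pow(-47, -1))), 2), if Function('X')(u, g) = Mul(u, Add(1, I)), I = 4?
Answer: Rational(6280036, 2209) ≈ 2842.9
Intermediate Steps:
Function('X')(u, g) = Mul(5, u) (Function('X')(u, g) = Mul(u, Add(1, 4)) = Mul(u, 5) = Mul(5, u))
Pow(Add(Function('X')(-11, 5), Mul(-79, Pow(-47, -1))), 2) = Pow(Add(Mul(5, -11), Mul(-79, Pow(-47, -1))), 2) = Pow(Add(-55, Mul(-79, Rational(-1, 47))), 2) = Pow(Add(-55, Rational(79, 47)), 2) = Pow(Rational(-2506, 47), 2) = Rational(6280036, 2209)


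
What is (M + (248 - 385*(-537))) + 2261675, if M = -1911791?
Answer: 556877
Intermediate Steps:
(M + (248 - 385*(-537))) + 2261675 = (-1911791 + (248 - 385*(-537))) + 2261675 = (-1911791 + (248 + 206745)) + 2261675 = (-1911791 + 206993) + 2261675 = -1704798 + 2261675 = 556877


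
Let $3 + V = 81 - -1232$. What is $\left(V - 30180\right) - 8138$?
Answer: $-37008$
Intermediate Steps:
$V = 1310$ ($V = -3 + \left(81 - -1232\right) = -3 + \left(81 + 1232\right) = -3 + 1313 = 1310$)
$\left(V - 30180\right) - 8138 = \left(1310 - 30180\right) - 8138 = -28870 - 8138 = -37008$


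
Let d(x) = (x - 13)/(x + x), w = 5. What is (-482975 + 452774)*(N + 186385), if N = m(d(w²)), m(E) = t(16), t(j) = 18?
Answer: -5629557003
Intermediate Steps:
d(x) = (-13 + x)/(2*x) (d(x) = (-13 + x)/((2*x)) = (-13 + x)*(1/(2*x)) = (-13 + x)/(2*x))
m(E) = 18
N = 18
(-482975 + 452774)*(N + 186385) = (-482975 + 452774)*(18 + 186385) = -30201*186403 = -5629557003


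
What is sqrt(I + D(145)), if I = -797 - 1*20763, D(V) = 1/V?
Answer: I*sqrt(453298855)/145 ≈ 146.83*I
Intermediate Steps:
I = -21560 (I = -797 - 20763 = -21560)
sqrt(I + D(145)) = sqrt(-21560 + 1/145) = sqrt(-3126199/145) = I*sqrt(453298855)/145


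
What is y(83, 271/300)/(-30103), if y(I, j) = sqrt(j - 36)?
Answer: -I*sqrt(31587)/903090 ≈ -0.0001968*I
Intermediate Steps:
y(I, j) = sqrt(-36 + j)
y(83, 271/300)/(-30103) = sqrt(-36 + 271/300)/(-30103) = sqrt(-36 + 271*(1/300))*(-1/30103) = sqrt(-36 + 271/300)*(-1/30103) = sqrt(-10529/300)*(-1/30103) = (I*sqrt(31587)/30)*(-1/30103) = -I*sqrt(31587)/903090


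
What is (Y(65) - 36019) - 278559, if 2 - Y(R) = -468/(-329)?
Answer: -103495972/329 ≈ -3.1458e+5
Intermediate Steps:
Y(R) = 190/329 (Y(R) = 2 - (-468)/(-329) = 2 - (-468)*(-1)/329 = 2 - 1*468/329 = 2 - 468/329 = 190/329)
(Y(65) - 36019) - 278559 = (190/329 - 36019) - 278559 = -11850061/329 - 278559 = -103495972/329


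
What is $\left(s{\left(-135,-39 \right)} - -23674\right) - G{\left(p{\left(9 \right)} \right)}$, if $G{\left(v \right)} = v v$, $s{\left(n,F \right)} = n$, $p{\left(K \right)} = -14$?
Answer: $23343$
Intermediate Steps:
$G{\left(v \right)} = v^{2}$
$\left(s{\left(-135,-39 \right)} - -23674\right) - G{\left(p{\left(9 \right)} \right)} = \left(-135 - -23674\right) - \left(-14\right)^{2} = \left(-135 + 23674\right) - 196 = 23539 - 196 = 23343$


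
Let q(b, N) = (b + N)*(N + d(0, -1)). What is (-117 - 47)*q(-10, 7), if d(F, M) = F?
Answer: 3444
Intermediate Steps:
q(b, N) = N*(N + b) (q(b, N) = (b + N)*(N + 0) = (N + b)*N = N*(N + b))
(-117 - 47)*q(-10, 7) = (-117 - 47)*(7*(7 - 10)) = -1148*(-3) = -164*(-21) = 3444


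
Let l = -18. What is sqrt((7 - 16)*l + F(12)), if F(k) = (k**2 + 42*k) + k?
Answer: sqrt(822) ≈ 28.671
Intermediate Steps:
F(k) = k**2 + 43*k
sqrt((7 - 16)*l + F(12)) = sqrt((7 - 16)*(-18) + 12*(43 + 12)) = sqrt(-9*(-18) + 12*55) = sqrt(162 + 660) = sqrt(822)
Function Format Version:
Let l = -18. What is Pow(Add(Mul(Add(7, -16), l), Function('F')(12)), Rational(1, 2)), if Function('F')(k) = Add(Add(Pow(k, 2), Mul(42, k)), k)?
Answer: Pow(822, Rational(1, 2)) ≈ 28.671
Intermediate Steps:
Function('F')(k) = Add(Pow(k, 2), Mul(43, k))
Pow(Add(Mul(Add(7, -16), l), Function('F')(12)), Rational(1, 2)) = Pow(Add(Mul(Add(7, -16), -18), Mul(12, Add(43, 12))), Rational(1, 2)) = Pow(Add(Mul(-9, -18), Mul(12, 55)), Rational(1, 2)) = Pow(Add(162, 660), Rational(1, 2)) = Pow(822, Rational(1, 2))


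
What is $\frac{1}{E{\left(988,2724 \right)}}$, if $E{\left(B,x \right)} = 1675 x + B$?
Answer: $\frac{1}{4563688} \approx 2.1912 \cdot 10^{-7}$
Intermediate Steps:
$E{\left(B,x \right)} = B + 1675 x$
$\frac{1}{E{\left(988,2724 \right)}} = \frac{1}{988 + 1675 \cdot 2724} = \frac{1}{988 + 4562700} = \frac{1}{4563688}$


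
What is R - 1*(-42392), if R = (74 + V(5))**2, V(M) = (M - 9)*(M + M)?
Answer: 43548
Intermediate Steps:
V(M) = 2*M*(-9 + M) (V(M) = (-9 + M)*(2*M) = 2*M*(-9 + M))
R = 1156 (R = (74 + 2*5*(-9 + 5))**2 = (74 + 2*5*(-4))**2 = (74 - 40)**2 = 34**2 = 1156)
R - 1*(-42392) = 1156 - 1*(-42392) = 1156 + 42392 = 43548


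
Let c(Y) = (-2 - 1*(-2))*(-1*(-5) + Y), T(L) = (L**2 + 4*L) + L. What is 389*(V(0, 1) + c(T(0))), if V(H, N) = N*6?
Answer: 2334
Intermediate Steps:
T(L) = L**2 + 5*L
c(Y) = 0 (c(Y) = (-2 + 2)*(5 + Y) = 0*(5 + Y) = 0)
V(H, N) = 6*N
389*(V(0, 1) + c(T(0))) = 389*(6*1 + 0) = 389*(6 + 0) = 389*6 = 2334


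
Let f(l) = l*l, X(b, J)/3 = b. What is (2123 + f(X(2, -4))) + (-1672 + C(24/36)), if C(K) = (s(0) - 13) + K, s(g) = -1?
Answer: 1421/3 ≈ 473.67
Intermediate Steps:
X(b, J) = 3*b
C(K) = -14 + K (C(K) = (-1 - 13) + K = -14 + K)
f(l) = l²
(2123 + f(X(2, -4))) + (-1672 + C(24/36)) = (2123 + (3*2)²) + (-1672 + (-14 + 24/36)) = (2123 + 6²) + (-1672 + (-14 + 24*(1/36))) = (2123 + 36) + (-1672 + (-14 + ⅔)) = 2159 + (-1672 - 40/3) = 2159 - 5056/3 = 1421/3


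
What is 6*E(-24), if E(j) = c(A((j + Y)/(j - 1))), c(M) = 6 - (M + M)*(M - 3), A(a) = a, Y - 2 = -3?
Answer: 60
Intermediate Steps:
Y = -1 (Y = 2 - 3 = -1)
c(M) = 6 - 2*M*(-3 + M)
E(j) = 10 (E(j) = 6 - 2*((j - 1)/(j - 1))² + 6*((j - 1)/(j - 1)) = 6 - 2*((-1 + j)/(-1 + j))² + 6*((-1 + j)/(-1 + j)) = 6 - 2*1² + 6*1 = 6 - 2*1 + 6 = 6 - 2 + 6 = 10)
6*E(-24) = 6*10 = 60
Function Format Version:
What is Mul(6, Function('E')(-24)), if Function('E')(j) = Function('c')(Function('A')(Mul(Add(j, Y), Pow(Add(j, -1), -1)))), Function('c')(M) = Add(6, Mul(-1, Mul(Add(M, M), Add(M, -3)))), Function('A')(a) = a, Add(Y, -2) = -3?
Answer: 60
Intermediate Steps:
Y = -1 (Y = Add(2, -3) = -1)
Function('c')(M) = Add(6, Mul(-2, M, Add(-3, M))) (Function('c')(M) = Add(6, Mul(-1, Mul(Mul(2, M), Add(-3, M)))) = Add(6, Mul(-1, Mul(2, M, Add(-3, M)))) = Add(6, Mul(-2, M, Add(-3, M))))
Function('E')(j) = 10 (Function('E')(j) = Add(6, Mul(-2, Pow(Mul(Add(j, -1), Pow(Add(j, -1), -1)), 2)), Mul(6, Mul(Add(j, -1), Pow(Add(j, -1), -1)))) = Add(6, Mul(-2, Pow(Mul(Add(-1, j), Pow(Add(-1, j), -1)), 2)), Mul(6, Mul(Add(-1, j), Pow(Add(-1, j), -1)))) = Add(6, Mul(-2, Pow(1, 2)), Mul(6, 1)) = Add(6, Mul(-2, 1), 6) = Add(6, -2, 6) = 10)
Mul(6, Function('E')(-24)) = Mul(6, 10) = 60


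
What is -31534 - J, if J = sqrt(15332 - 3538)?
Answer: -31534 - sqrt(11794) ≈ -31643.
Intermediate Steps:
J = sqrt(11794) ≈ 108.60
-31534 - J = -31534 - sqrt(11794)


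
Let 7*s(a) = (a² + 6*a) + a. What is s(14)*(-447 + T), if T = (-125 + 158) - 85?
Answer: -20958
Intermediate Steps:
T = -52 (T = 33 - 85 = -52)
s(a) = a + a²/7 (s(a) = ((a² + 6*a) + a)/7 = (a² + 7*a)/7 = a + a²/7)
s(14)*(-447 + T) = ((⅐)*14*(7 + 14))*(-447 - 52) = ((⅐)*14*21)*(-499) = 42*(-499) = -20958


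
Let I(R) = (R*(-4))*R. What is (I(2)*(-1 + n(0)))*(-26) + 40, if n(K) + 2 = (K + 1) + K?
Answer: -792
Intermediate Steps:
I(R) = -4*R**2 (I(R) = (-4*R)*R = -4*R**2)
n(K) = -1 + 2*K (n(K) = -2 + ((K + 1) + K) = -2 + ((1 + K) + K) = -2 + (1 + 2*K) = -1 + 2*K)
(I(2)*(-1 + n(0)))*(-26) + 40 = ((-4*2**2)*(-1 + (-1 + 2*0)))*(-26) + 40 = ((-4*4)*(-1 + (-1 + 0)))*(-26) + 40 = -16*(-1 - 1)*(-26) + 40 = -16*(-2)*(-26) + 40 = 32*(-26) + 40 = -832 + 40 = -792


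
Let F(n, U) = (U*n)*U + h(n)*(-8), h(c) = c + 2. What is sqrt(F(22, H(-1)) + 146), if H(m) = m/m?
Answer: 2*I*sqrt(6) ≈ 4.899*I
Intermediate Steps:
h(c) = 2 + c
H(m) = 1
F(n, U) = -16 - 8*n + n*U**2 (F(n, U) = (U*n)*U + (2 + n)*(-8) = n*U**2 + (-16 - 8*n) = -16 - 8*n + n*U**2)
sqrt(F(22, H(-1)) + 146) = sqrt((-16 - 8*22 + 22*1**2) + 146) = sqrt((-16 - 176 + 22*1) + 146) = sqrt((-16 - 176 + 22) + 146) = sqrt(-170 + 146) = sqrt(-24) = 2*I*sqrt(6)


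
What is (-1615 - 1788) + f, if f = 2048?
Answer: -1355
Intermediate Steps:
(-1615 - 1788) + f = (-1615 - 1788) + 2048 = -3403 + 2048 = -1355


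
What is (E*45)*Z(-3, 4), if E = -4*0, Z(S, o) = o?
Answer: 0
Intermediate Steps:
E = 0
(E*45)*Z(-3, 4) = (0*45)*4 = 0*4 = 0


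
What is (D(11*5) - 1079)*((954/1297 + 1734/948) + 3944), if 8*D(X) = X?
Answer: -6936680562093/1639408 ≈ -4.2312e+6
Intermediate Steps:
D(X) = X/8
(D(11*5) - 1079)*((954/1297 + 1734/948) + 3944) = ((11*5)/8 - 1079)*((954/1297 + 1734/948) + 3944) = ((1/8)*55 - 1079)*((954*(1/1297) + 1734*(1/948)) + 3944) = (55/8 - 1079)*((954/1297 + 289/158) + 3944) = -8577*(525565/204926 + 3944)/8 = -8577/8*808753709/204926 = -6936680562093/1639408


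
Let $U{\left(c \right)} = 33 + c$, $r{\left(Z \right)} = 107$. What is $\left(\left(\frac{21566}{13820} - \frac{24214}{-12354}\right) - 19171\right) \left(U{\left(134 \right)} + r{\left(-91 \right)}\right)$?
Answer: $- \frac{112083381054233}{21341535} \approx -5.2519 \cdot 10^{6}$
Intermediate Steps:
$\left(\left(\frac{21566}{13820} - \frac{24214}{-12354}\right) - 19171\right) \left(U{\left(134 \right)} + r{\left(-91 \right)}\right) = \left(\left(\frac{21566}{13820} - \frac{24214}{-12354}\right) - 19171\right) \left(\left(33 + 134\right) + 107\right) = \left(\left(21566 \cdot \frac{1}{13820} - - \frac{12107}{6177}\right) - 19171\right) \left(167 + 107\right) = \left(\left(\frac{10783}{6910} + \frac{12107}{6177}\right) - 19171\right) 274 = \left(\frac{150265961}{42683070} - 19171\right) 274 = \left(- \frac{818126869009}{42683070}\right) 274 = - \frac{112083381054233}{21341535}$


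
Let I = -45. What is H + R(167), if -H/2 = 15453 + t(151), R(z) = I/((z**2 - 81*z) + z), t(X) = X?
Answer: -151140359/4843 ≈ -31208.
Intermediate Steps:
R(z) = -45/(z**2 - 80*z) (R(z) = -45/((z**2 - 81*z) + z) = -45/(z**2 - 80*z))
H = -31208 (H = -2*(15453 + 151) = -2*15604 = -31208)
H + R(167) = -31208 - 45/(167*(-80 + 167)) = -31208 - 45*1/167/87 = -31208 - 45*1/167*1/87 = -31208 - 15/4843 = -151140359/4843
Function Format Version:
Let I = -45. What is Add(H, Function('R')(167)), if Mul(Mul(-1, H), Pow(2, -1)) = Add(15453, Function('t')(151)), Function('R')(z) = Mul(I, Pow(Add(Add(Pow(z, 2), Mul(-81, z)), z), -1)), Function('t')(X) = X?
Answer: Rational(-151140359, 4843) ≈ -31208.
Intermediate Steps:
Function('R')(z) = Mul(-45, Pow(Add(Pow(z, 2), Mul(-80, z)), -1)) (Function('R')(z) = Mul(-45, Pow(Add(Add(Pow(z, 2), Mul(-81, z)), z), -1)) = Mul(-45, Pow(Add(Pow(z, 2), Mul(-80, z)), -1)))
H = -31208 (H = Mul(-2, Add(15453, 151)) = Mul(-2, 15604) = -31208)
Add(H, Function('R')(167)) = Add(-31208, Mul(-45, Pow(167, -1), Pow(Add(-80, 167), -1))) = Add(-31208, Mul(-45, Rational(1, 167), Pow(87, -1))) = Add(-31208, Mul(-45, Rational(1, 167), Rational(1, 87))) = Add(-31208, Rational(-15, 4843)) = Rational(-151140359, 4843)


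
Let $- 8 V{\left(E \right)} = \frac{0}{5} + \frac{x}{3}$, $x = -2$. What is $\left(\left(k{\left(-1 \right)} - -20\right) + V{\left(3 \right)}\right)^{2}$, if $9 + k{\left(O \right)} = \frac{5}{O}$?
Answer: $\frac{5329}{144} \approx 37.007$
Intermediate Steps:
$V{\left(E \right)} = \frac{1}{12}$ ($V{\left(E \right)} = - \frac{\frac{0}{5} - \frac{2}{3}}{8} = - \frac{0 \cdot \frac{1}{5} - \frac{2}{3}}{8} = - \frac{0 - \frac{2}{3}}{8} = \left(- \frac{1}{8}\right) \left(- \frac{2}{3}\right) = \frac{1}{12}$)
$k{\left(O \right)} = -9 + \frac{5}{O}$
$\left(\left(k{\left(-1 \right)} - -20\right) + V{\left(3 \right)}\right)^{2} = \left(\left(\left(-9 + \frac{5}{-1}\right) - -20\right) + \frac{1}{12}\right)^{2} = \left(\left(\left(-9 + 5 \left(-1\right)\right) + 20\right) + \frac{1}{12}\right)^{2} = \left(\left(\left(-9 - 5\right) + 20\right) + \frac{1}{12}\right)^{2} = \left(\left(-14 + 20\right) + \frac{1}{12}\right)^{2} = \left(6 + \frac{1}{12}\right)^{2} = \left(\frac{73}{12}\right)^{2} = \frac{5329}{144}$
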